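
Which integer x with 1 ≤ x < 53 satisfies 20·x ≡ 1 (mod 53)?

53 = 2·20 + 13
20 = 1·13 + 7
13 = 1·7 + 6
7 = 1·6 + 1
6 = 6·1 + 0
Back-substituting gives 20·8 ≡ 1 (mod 53).

8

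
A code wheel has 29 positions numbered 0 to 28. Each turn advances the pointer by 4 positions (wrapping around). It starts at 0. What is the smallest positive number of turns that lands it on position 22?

The inverse of 4 mod 29 is 22 (since 4·22 = 88 ≡ 1).
So x ≡ 22·22 = 484 ≡ 20 (mod 29).
Check: 4·20 = 80 = 2·29 + 22.

20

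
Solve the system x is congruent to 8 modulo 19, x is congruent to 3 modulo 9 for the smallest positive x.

Since 9·17 ≡ 1 (mod 19), take x = 3 + 9·((8−3)·17 mod 19) = 3 + 9·9 = 84.
Check: 84 mod 19 = 8, 84 mod 9 = 3.

84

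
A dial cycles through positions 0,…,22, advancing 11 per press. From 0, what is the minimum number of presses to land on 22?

The inverse of 11 mod 23 is 21 (since 11·21 = 231 ≡ 1).
Multiplying both sides by 21: x ≡ 21·22 = 462 ≡ 2 (mod 23).

2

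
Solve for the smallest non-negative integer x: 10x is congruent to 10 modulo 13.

10⁻¹ ≡ 4 (mod 13) because 10·4 = 40 = 3·13 + 1.
So x ≡ 4·10 = 40 ≡ 1 (mod 13).

1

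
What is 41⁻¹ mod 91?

91 = 2·41 + 9
41 = 4·9 + 5
9 = 1·5 + 4
5 = 1·4 + 1
4 = 4·1 + 0
Back-substituting gives 41·20 ≡ 1 (mod 91).

20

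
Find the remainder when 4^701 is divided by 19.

5

Square-and-reduce mod 19: 4^1≡4, 4^2≡16, 4^4≡9, 4^8≡5, 4^16≡6, 4^32≡17, 4^64≡4, 4^128≡16, 4^256≡9, 4^512≡5.
701 = 1 + 4 + 8 + 16 + 32 + 128 + 512, so 4^701 ≡ 4·9·5·6·17·16·5 ≡ 5 (mod 19).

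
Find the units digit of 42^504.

Last digits of 2^n: 2, 4, 8, 6 (period 4).
504 leaves remainder 0 on division by 4, so 42^504 ends in 6.

6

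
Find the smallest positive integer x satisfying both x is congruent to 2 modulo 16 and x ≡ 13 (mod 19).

x ≡ 2 (mod 16) gives x ∈ {2, 18, 34, 50, 66, 82, 98, 114, …}.
The first of these with x mod 19 = 13 is 146.

146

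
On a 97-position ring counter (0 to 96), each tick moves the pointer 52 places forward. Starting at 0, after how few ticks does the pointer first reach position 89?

67

The inverse of 52 mod 97 is 28 (since 52·28 = 1456 ≡ 1).
Multiplying both sides by 28: x ≡ 28·89 = 2492 ≡ 67 (mod 97).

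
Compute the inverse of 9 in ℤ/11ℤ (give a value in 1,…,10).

9·5 = 45 = 4·11 + 1, so 9⁻¹ ≡ 5 (mod 11).

5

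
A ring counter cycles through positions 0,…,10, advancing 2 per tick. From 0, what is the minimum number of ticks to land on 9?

The inverse of 2 mod 11 is 6 (since 2·6 = 12 ≡ 1).
So x ≡ 6·9 = 54 ≡ 10 (mod 11).

10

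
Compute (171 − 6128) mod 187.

Dividing 6128 by 187 gives quotient 32 and remainder 144.
(171 − 144) mod 187 = 27.

27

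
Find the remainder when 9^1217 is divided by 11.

By repeated squaring mod 11: 9^1≡9, 9^2≡4, 9^4≡5, 9^8≡3, 9^16≡9, 9^32≡4, 9^64≡5, 9^128≡3, 9^256≡9, 9^512≡4, 9^1024≡5.
1217 = 1 + 64 + 128 + 1024, so 9^1217 ≡ 9·5·3·5 ≡ 4 (mod 11).

4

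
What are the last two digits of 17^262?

89

Successive squares of 17 mod 100: 17^1≡17, 17^2≡89, 17^4≡21, 17^8≡41, 17^16≡81, 17^32≡61, 17^64≡21, 17^128≡41, 17^256≡81.
262 = 2 + 4 + 256, so 17^262 ≡ 89·21·81 ≡ 89 (mod 100).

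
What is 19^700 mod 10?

1

Powers of 9 mod 10 repeat with period 2: 9, 1.
700 leaves remainder 0 on division by 2, so 19^700 ends in 1.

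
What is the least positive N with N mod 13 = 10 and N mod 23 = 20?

Since 23·4 ≡ 1 (mod 13), take x = 20 + 23·((10−20)·4 mod 13) = 20 + 23·12 = 296.
Check: 296 mod 13 = 10, 296 mod 23 = 20.

296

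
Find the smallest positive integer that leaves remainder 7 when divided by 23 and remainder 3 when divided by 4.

7

x ≡ 3 (mod 4) gives x ∈ {3, 7}.
The first of these with x mod 23 = 7 is 7.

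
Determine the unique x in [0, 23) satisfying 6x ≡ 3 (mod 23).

12

6⁻¹ ≡ 4 (mod 23) because 6·4 = 24 = 1·23 + 1.
Multiplying both sides by 4: x ≡ 4·3 = 12 ≡ 12 (mod 23).
Check: 6·12 = 72 = 3·23 + 3.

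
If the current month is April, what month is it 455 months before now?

May

Dividing 455 by 12 gives quotient 37 and remainder 11.
April − 11 months → May.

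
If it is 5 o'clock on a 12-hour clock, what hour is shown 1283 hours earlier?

6

1283 mod 12 = 11 (since 106·12 = 1272).
5 − 11 → 6 on a 12-hour dial.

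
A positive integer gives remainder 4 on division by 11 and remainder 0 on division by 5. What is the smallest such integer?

Since 5·9 ≡ 1 (mod 11), take x = 0 + 5·((4−0)·9 mod 11) = 0 + 5·3 = 15.
Check: 15 mod 11 = 4, 15 mod 5 = 0.

15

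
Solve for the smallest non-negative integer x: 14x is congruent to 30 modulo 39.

30

The inverse of 14 mod 39 is 14 (since 14·14 = 196 ≡ 1).
So x ≡ 14·30 = 420 ≡ 30 (mod 39).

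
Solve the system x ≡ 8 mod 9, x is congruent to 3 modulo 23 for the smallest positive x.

26

x ≡ 8 (mod 9) gives x ∈ {8, 17, 26}.
The first of these with x mod 23 = 3 is 26.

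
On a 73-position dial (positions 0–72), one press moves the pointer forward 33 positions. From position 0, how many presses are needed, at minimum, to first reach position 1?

33·31 = 1023 = 14·73 + 1, so 33⁻¹ ≡ 31 (mod 73).

31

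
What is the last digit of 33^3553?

The units digit of 33^n cycles with period 4: 3, 9, 7, 1, …
3553 mod 4 = 1, so the last digit matches 3^1 = 3.

3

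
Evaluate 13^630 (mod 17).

Square-and-reduce mod 17: 13^1≡13, 13^2≡16, 13^4≡1, 13^8≡1, 13^16≡1, 13^32≡1, 13^64≡1, 13^128≡1, 13^256≡1, 13^512≡1.
Since 630 = 2 + 4 + 16 + 32 + 64 + 512 in binary, 13^630 ≡ 16·1·1·1·1·1 ≡ 16 (mod 17).

16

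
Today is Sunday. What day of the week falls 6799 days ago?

Friday

Dividing 6799 by 7 gives quotient 971 and remainder 2.
Sunday − 2 days → Friday.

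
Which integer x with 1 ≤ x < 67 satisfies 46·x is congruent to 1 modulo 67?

51

46·51 = 2346 = 35·67 + 1, so 46⁻¹ ≡ 51 (mod 67).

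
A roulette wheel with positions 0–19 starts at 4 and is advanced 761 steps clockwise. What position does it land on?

5

761 − 38·20 = 1, so 761 ≡ 1 (mod 20).
(4 + 1) mod 20 = 5.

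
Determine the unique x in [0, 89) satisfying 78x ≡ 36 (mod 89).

21

78⁻¹ ≡ 8 (mod 89) because 78·8 = 624 = 7·89 + 1.
Multiplying both sides by 8: x ≡ 8·36 = 288 ≡ 21 (mod 89).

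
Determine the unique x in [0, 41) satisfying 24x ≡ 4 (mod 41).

The inverse of 24 mod 41 is 12 (since 24·12 = 288 ≡ 1).
Multiplying both sides by 12: x ≡ 12·4 = 48 ≡ 7 (mod 41).

7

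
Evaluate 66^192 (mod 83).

28

Successive squares of 66 mod 83: 66^1≡66, 66^2≡40, 66^4≡23, 66^8≡31, 66^16≡48, 66^32≡63, 66^64≡68, 66^128≡59.
Since 192 = 64 + 128 in binary, 66^192 ≡ 68·59 ≡ 28 (mod 83).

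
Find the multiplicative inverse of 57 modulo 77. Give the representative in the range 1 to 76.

77 = 1·57 + 20
57 = 2·20 + 17
20 = 1·17 + 3
17 = 5·3 + 2
3 = 1·2 + 1
2 = 2·1 + 0
Back-substituting gives 57·50 ≡ 1 (mod 77).

50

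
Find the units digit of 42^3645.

2

The units digit of 42^n cycles with period 4: 2, 4, 8, 6, …
3645 leaves remainder 1 on division by 4, so 42^3645 ends in 2.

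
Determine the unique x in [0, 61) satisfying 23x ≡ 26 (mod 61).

23⁻¹ ≡ 8 (mod 61) because 23·8 = 184 = 3·61 + 1.
So x ≡ 8·26 = 208 ≡ 25 (mod 61).

25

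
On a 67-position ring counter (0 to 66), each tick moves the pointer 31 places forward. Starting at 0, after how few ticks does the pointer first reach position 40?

The inverse of 31 mod 67 is 13 (since 31·13 = 403 ≡ 1).
So x ≡ 13·40 = 520 ≡ 51 (mod 67).
Check: 31·51 = 1581 = 23·67 + 40.

51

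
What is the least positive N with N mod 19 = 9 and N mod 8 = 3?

x ≡ 3 (mod 8) gives x ∈ {3, 11, 19, 27, 35, 43, 51, 59, …}.
The first of these with x mod 19 = 9 is 123.

123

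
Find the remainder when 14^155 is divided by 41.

By repeated squaring mod 41: 14^1≡14, 14^2≡32, 14^4≡40, 14^8≡1, 14^16≡1, 14^32≡1, 14^64≡1, 14^128≡1.
Since 155 = 1 + 2 + 8 + 16 + 128 in binary, 14^155 ≡ 14·32·1·1·1 ≡ 38 (mod 41).

38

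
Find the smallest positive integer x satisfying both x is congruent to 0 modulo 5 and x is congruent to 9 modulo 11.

x ≡ 0 (mod 5) gives x ∈ {0, 5, 10, 15, 20}.
The first of these with x mod 11 = 9 is 20.

20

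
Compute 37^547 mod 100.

Successive squares of 37 mod 100: 37^1≡37, 37^2≡69, 37^4≡61, 37^8≡21, 37^16≡41, 37^32≡81, 37^64≡61, 37^128≡21, 37^256≡41, 37^512≡81.
547 = 1 + 2 + 32 + 512, so 37^547 ≡ 37·69·81·81 ≡ 33 (mod 100).

33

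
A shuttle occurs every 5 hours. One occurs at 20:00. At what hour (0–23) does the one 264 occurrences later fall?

20

264·5 = 1320.
1320 mod 24 = 0 (since 55·24 = 1320).
(20 + 0) mod 24 = 20.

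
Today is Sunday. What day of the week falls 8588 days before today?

8588 mod 7 = 6 (since 1226·7 = 8582).
Sunday − 6 days → Monday.

Monday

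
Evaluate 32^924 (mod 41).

Square-and-reduce mod 41: 32^1≡32, 32^2≡40, 32^4≡1, 32^8≡1, 32^16≡1, 32^32≡1, 32^64≡1, 32^128≡1, 32^256≡1, 32^512≡1.
Since 924 = 4 + 8 + 16 + 128 + 256 + 512 in binary, 32^924 ≡ 1·1·1·1·1·1 ≡ 1 (mod 41).

1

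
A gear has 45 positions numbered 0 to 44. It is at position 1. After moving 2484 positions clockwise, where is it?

2484 − 55·45 = 9, so 2484 ≡ 9 (mod 45).
(1 + 9) mod 45 = 10.

10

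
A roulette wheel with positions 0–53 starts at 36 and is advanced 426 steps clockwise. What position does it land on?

426 = 7·54 + 48, so 426 mod 54 = 48.
(36 + 48) mod 54 = 30.

30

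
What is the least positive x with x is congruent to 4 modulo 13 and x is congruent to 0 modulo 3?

x ≡ 0 (mod 3) gives x ∈ {0, 3, 6, 9, 12, 15, 18, 21, …}.
The first of these with x mod 13 = 4 is 30.

30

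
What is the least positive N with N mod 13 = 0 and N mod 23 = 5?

143

x ≡ 0 (mod 13) gives x ∈ {0, 13, 26, 39, 52, 65, 78, 91, …}.
The first of these with x mod 23 = 5 is 143.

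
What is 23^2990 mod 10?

9

The units digit of 23^n cycles with period 4: 3, 9, 7, 1, …
2990 mod 4 = 2, so the last digit matches 3^2 = 9.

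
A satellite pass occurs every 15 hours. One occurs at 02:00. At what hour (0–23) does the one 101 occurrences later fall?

101·15 = 1515.
1515 mod 24 = 3 (since 63·24 = 1512).
(2 + 3) mod 24 = 5.

5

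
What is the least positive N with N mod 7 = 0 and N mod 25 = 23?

98

x ≡ 0 (mod 7) gives x ∈ {0, 7, 14, 21, 28, 35, 42, 49, …}.
The first of these with x mod 25 = 23 is 98.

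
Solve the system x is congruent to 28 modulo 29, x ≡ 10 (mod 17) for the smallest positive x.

231

x ≡ 10 (mod 17) gives x ∈ {10, 27, 44, 61, 78, 95, 112, 129, …}.
The first of these with x mod 29 = 28 is 231.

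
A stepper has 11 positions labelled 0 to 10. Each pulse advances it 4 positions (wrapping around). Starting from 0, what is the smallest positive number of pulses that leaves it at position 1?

11 = 2·4 + 3
4 = 1·3 + 1
3 = 3·1 + 0
Back-substituting gives 4·3 ≡ 1 (mod 11).

3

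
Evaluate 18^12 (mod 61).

By repeated squaring mod 61: 18^1≡18, 18^2≡19, 18^4≡56, 18^8≡25.
12 = 4 + 8, so 18^12 ≡ 56·25 ≡ 58 (mod 61).

58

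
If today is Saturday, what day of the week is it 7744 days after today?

7744 = 1106·7 + 2, so 7744 mod 7 = 2.
Saturday + 2 days → Monday.

Monday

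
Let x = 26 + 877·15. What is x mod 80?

877·15 = 13155.
13155 = 164·80 + 35, so 13155 mod 80 = 35.
(26 + 35) mod 80 = 61.

61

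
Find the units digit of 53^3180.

The units digit of 53^n cycles with period 4: 3, 9, 7, 1, …
3180 leaves remainder 0 on division by 4, so 53^3180 ends in 1.

1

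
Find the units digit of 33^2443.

7

The units digit of 33^n cycles with period 4: 3, 9, 7, 1, …
2443 leaves remainder 3 on division by 4, so 33^2443 ends in 7.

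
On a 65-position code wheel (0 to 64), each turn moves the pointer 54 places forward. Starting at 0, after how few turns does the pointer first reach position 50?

25

The inverse of 54 mod 65 is 59 (since 54·59 = 3186 ≡ 1).
So x ≡ 59·50 = 2950 ≡ 25 (mod 65).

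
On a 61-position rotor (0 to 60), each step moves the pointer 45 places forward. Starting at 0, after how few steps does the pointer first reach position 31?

40

The inverse of 45 mod 61 is 19 (since 45·19 = 855 ≡ 1).
So x ≡ 19·31 = 589 ≡ 40 (mod 61).
Check: 45·40 = 1800 = 29·61 + 31.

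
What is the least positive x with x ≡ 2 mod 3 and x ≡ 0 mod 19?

38

x ≡ 2 (mod 3) gives x ∈ {2, 5, 8, 11, 14, 17, 20, 23, …}.
The first of these with x mod 19 = 0 is 38.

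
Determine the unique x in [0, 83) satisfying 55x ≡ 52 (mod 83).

10

The inverse of 55 mod 83 is 80 (since 55·80 = 4400 ≡ 1).
So x ≡ 80·52 = 4160 ≡ 10 (mod 83).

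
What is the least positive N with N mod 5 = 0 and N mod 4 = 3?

x ≡ 3 (mod 4) gives x ∈ {3, 7, 11, 15}.
The first of these with x mod 5 = 0 is 15.

15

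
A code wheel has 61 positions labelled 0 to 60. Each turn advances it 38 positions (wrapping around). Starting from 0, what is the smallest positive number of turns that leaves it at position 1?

61 = 1·38 + 23
38 = 1·23 + 15
23 = 1·15 + 8
15 = 1·8 + 7
8 = 1·7 + 1
7 = 7·1 + 0
Back-substituting gives 38·53 ≡ 1 (mod 61).

53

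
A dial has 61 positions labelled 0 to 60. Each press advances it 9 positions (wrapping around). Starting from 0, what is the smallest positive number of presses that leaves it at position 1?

34

61 = 6·9 + 7
9 = 1·7 + 2
7 = 3·2 + 1
2 = 2·1 + 0
Back-substituting gives 9·34 ≡ 1 (mod 61).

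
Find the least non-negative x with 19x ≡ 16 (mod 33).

13

The inverse of 19 mod 33 is 7 (since 19·7 = 133 ≡ 1).
So x ≡ 7·16 = 112 ≡ 13 (mod 33).
Check: 19·13 = 247 = 7·33 + 16.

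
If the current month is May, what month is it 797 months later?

October

797 = 66·12 + 5, so 797 mod 12 = 5.
May + 5 months → October.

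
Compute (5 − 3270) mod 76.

3

Dividing 3270 by 76 gives quotient 43 and remainder 2.
(5 − 2) mod 76 = 3.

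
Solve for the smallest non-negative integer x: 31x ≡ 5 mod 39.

31⁻¹ ≡ 34 (mod 39) because 31·34 = 1054 = 27·39 + 1.
So x ≡ 34·5 = 170 ≡ 14 (mod 39).

14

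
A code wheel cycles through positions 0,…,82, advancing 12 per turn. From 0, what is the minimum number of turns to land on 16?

29

12⁻¹ ≡ 7 (mod 83) because 12·7 = 84 = 1·83 + 1.
So x ≡ 7·16 = 112 ≡ 29 (mod 83).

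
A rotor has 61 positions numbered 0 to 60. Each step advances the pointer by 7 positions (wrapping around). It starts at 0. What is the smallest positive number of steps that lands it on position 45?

7⁻¹ ≡ 35 (mod 61) because 7·35 = 245 = 4·61 + 1.
So x ≡ 35·45 = 1575 ≡ 50 (mod 61).
Check: 7·50 = 350 = 5·61 + 45.

50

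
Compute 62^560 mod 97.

Square-and-reduce mod 97: 62^1≡62, 62^2≡61, 62^4≡35, 62^8≡61, 62^16≡35, 62^32≡61, 62^64≡35, 62^128≡61, 62^256≡35, 62^512≡61.
Since 560 = 16 + 32 + 512 in binary, 62^560 ≡ 35·61·61 ≡ 61 (mod 97).

61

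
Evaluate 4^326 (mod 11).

4

By repeated squaring mod 11: 4^1≡4, 4^2≡5, 4^4≡3, 4^8≡9, 4^16≡4, 4^32≡5, 4^64≡3, 4^128≡9, 4^256≡4.
Since 326 = 2 + 4 + 64 + 256 in binary, 4^326 ≡ 5·3·3·4 ≡ 4 (mod 11).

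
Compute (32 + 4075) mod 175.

82

Dividing 4075 by 175 gives quotient 23 and remainder 50.
(32 + 50) mod 175 = 82.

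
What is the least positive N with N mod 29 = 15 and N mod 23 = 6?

x ≡ 6 (mod 23) gives x ∈ {6, 29, 52, 75, 98, 121, 144, 167, …}.
The first of these with x mod 29 = 15 is 305.

305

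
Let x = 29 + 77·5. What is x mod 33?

18

77·5 = 385.
385 = 11·33 + 22, so 385 mod 33 = 22.
(29 + 22) mod 33 = 18.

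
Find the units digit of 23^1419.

The units digit of 23^n cycles with period 4: 3, 9, 7, 1, …
1419 leaves remainder 3 on division by 4, so 23^1419 ends in 7.

7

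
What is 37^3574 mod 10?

Powers of 7 mod 10 repeat with period 4: 7, 9, 3, 1.
3574 leaves remainder 2 on division by 4, so 37^3574 ends in 9.

9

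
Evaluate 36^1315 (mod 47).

24

Square-and-reduce mod 47: 36^1≡36, 36^2≡27, 36^4≡24, 36^8≡12, 36^16≡3, 36^32≡9, 36^64≡34, 36^128≡28, 36^256≡32, 36^512≡37, 36^1024≡6.
Since 1315 = 1 + 2 + 32 + 256 + 1024 in binary, 36^1315 ≡ 36·27·9·32·6 ≡ 24 (mod 47).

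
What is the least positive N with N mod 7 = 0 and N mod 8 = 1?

49

Since 8·1 ≡ 1 (mod 7), take x = 1 + 8·((0−1)·1 mod 7) = 1 + 8·6 = 49.
Check: 49 mod 7 = 0, 49 mod 8 = 1.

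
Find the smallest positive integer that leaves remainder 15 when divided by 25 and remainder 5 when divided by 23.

465

x ≡ 5 (mod 23) gives x ∈ {5, 28, 51, 74, 97, 120, 143, 166, …}.
The first of these with x mod 25 = 15 is 465.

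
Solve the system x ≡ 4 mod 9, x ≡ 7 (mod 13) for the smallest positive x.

x ≡ 4 (mod 9) gives x ∈ {4, 13, 22, 31, 40, 49, 58, 67, …}.
The first of these with x mod 13 = 7 is 85.

85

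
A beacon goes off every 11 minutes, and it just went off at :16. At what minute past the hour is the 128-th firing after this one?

44

128·11 = 1408.
1408 − 23·60 = 28, so 1408 ≡ 28 (mod 60).
(16 + 28) mod 60 = 44.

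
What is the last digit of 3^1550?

9

Last digits of 3^n: 3, 9, 7, 1 (period 4).
1550 leaves remainder 2 on division by 4, so 3^1550 ends in 9.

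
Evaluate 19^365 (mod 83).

Successive squares of 19 mod 83: 19^1≡19, 19^2≡29, 19^4≡11, 19^8≡38, 19^16≡33, 19^32≡10, 19^64≡17, 19^128≡40, 19^256≡23.
Since 365 = 1 + 4 + 8 + 32 + 64 + 256 in binary, 19^365 ≡ 19·11·38·10·17·23 ≡ 15 (mod 83).

15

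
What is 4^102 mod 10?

The units digit of 4^n cycles with period 2: 4, 6, …
102 mod 2 = 0, so the last digit matches 4^2 = 6.

6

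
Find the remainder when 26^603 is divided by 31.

30

By repeated squaring mod 31: 26^1≡26, 26^2≡25, 26^4≡5, 26^8≡25, 26^16≡5, 26^32≡25, 26^64≡5, 26^128≡25, 26^256≡5, 26^512≡25.
603 = 1 + 2 + 8 + 16 + 64 + 512, so 26^603 ≡ 26·25·25·5·5·25 ≡ 30 (mod 31).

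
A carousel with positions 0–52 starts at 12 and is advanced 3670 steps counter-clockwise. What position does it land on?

52

Dividing 3670 by 53 gives quotient 69 and remainder 13.
(12 − 13) mod 53 = 52.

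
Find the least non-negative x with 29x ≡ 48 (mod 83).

36

The inverse of 29 mod 83 is 63 (since 29·63 = 1827 ≡ 1).
Multiplying both sides by 63: x ≡ 63·48 = 3024 ≡ 36 (mod 83).
Check: 29·36 = 1044 = 12·83 + 48.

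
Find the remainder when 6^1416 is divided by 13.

1

Square-and-reduce mod 13: 6^1≡6, 6^2≡10, 6^4≡9, 6^8≡3, 6^16≡9, 6^32≡3, 6^64≡9, 6^128≡3, 6^256≡9, 6^512≡3, 6^1024≡9.
Since 1416 = 8 + 128 + 256 + 1024 in binary, 6^1416 ≡ 3·3·9·9 ≡ 1 (mod 13).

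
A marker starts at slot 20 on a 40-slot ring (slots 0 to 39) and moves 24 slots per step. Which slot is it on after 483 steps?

483·24 = 11592.
Dividing 11592 by 40 gives quotient 289 and remainder 32.
(20 + 32) mod 40 = 12.

12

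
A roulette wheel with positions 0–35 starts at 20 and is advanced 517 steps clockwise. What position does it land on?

517 = 14·36 + 13, so 517 mod 36 = 13.
(20 + 13) mod 36 = 33.

33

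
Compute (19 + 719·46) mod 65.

8

719·46 = 33074.
33074 − 508·65 = 54, so 33074 ≡ 54 (mod 65).
(19 + 54) mod 65 = 8.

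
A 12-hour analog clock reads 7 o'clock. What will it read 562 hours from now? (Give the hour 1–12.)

5

562 mod 12 = 10 (since 46·12 = 552).
7 + 10 → 5 on a 12-hour dial.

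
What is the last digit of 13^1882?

Last digits of 3^n: 3, 9, 7, 1 (period 4).
1882 mod 4 = 2, so the last digit matches 3^2 = 9.

9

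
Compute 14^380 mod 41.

40

Successive squares of 14 mod 41: 14^1≡14, 14^2≡32, 14^4≡40, 14^8≡1, 14^16≡1, 14^32≡1, 14^64≡1, 14^128≡1, 14^256≡1.
Since 380 = 4 + 8 + 16 + 32 + 64 + 256 in binary, 14^380 ≡ 40·1·1·1·1·1 ≡ 40 (mod 41).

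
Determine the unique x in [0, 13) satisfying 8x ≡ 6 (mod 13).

8⁻¹ ≡ 5 (mod 13) because 8·5 = 40 = 3·13 + 1.
So x ≡ 5·6 = 30 ≡ 4 (mod 13).

4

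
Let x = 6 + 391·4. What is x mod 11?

8

391·4 = 1564.
1564 = 142·11 + 2, so 1564 mod 11 = 2.
(6 + 2) mod 11 = 8.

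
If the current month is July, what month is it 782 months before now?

May

Dividing 782 by 12 gives quotient 65 and remainder 2.
July − 2 months → May.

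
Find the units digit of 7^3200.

1

Powers of 7 mod 10 repeat with period 4: 7, 9, 3, 1.
3200 mod 4 = 0, so the last digit matches 7^4 = 1.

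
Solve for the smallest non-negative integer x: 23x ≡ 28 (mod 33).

23⁻¹ ≡ 23 (mod 33) because 23·23 = 529 = 16·33 + 1.
Multiplying both sides by 23: x ≡ 23·28 = 644 ≡ 17 (mod 33).

17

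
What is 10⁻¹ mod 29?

3

10·3 = 30 = 1·29 + 1, so 10⁻¹ ≡ 3 (mod 29).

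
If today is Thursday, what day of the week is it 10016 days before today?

10016 mod 7 = 6 (since 1430·7 = 10010).
Thursday − 6 days → Friday.

Friday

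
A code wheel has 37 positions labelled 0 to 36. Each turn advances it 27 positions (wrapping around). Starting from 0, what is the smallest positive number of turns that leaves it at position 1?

11

27·11 = 297 = 8·37 + 1, so 27⁻¹ ≡ 11 (mod 37).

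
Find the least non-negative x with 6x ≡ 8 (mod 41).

15

The inverse of 6 mod 41 is 7 (since 6·7 = 42 ≡ 1).
Multiplying both sides by 7: x ≡ 7·8 = 56 ≡ 15 (mod 41).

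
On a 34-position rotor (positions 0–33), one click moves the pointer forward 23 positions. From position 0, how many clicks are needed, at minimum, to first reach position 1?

23·3 = 69 = 2·34 + 1, so 23⁻¹ ≡ 3 (mod 34).

3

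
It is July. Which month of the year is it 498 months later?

January

498 = 41·12 + 6, so 498 mod 12 = 6.
July + 6 months → January.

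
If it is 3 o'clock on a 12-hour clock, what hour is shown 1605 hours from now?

12

1605 = 133·12 + 9, so 1605 mod 12 = 9.
3 + 9 → 12 on a 12-hour dial.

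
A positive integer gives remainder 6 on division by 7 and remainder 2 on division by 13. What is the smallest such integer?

41

Since 13·6 ≡ 1 (mod 7), take x = 2 + 13·((6−2)·6 mod 7) = 2 + 13·3 = 41.
Check: 41 mod 7 = 6, 41 mod 13 = 2.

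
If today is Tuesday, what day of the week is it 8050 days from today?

Tuesday

8050 = 1150·7 + 0, so 8050 mod 7 = 0.
Tuesday + 0 days → Tuesday.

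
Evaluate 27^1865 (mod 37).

Square-and-reduce mod 37: 27^1≡27, 27^2≡26, 27^4≡10, 27^8≡26, 27^16≡10, 27^32≡26, 27^64≡10, 27^128≡26, 27^256≡10, 27^512≡26, 27^1024≡10.
Since 1865 = 1 + 8 + 64 + 256 + 512 + 1024 in binary, 27^1865 ≡ 27·26·10·10·26·10 ≡ 11 (mod 37).

11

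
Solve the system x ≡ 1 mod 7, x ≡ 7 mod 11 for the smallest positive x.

29

Since 11·2 ≡ 1 (mod 7), take x = 7 + 11·((1−7)·2 mod 7) = 7 + 11·2 = 29.
Check: 29 mod 7 = 1, 29 mod 11 = 7.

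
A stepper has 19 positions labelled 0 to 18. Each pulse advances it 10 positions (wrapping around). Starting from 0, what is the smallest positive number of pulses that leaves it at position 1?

19 = 1·10 + 9
10 = 1·9 + 1
9 = 9·1 + 0
Back-substituting gives 10·2 ≡ 1 (mod 19).

2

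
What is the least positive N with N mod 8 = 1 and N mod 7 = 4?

25

Since 7·7 ≡ 1 (mod 8), take x = 4 + 7·((1−4)·7 mod 8) = 4 + 7·3 = 25.
Check: 25 mod 8 = 1, 25 mod 7 = 4.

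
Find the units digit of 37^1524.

1

Powers of 7 mod 10 repeat with period 4: 7, 9, 3, 1.
1524 mod 4 = 0, so the last digit matches 7^4 = 1.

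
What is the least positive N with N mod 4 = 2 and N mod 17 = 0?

34

Since 17·1 ≡ 1 (mod 4), take x = 0 + 17·((2−0)·1 mod 4) = 0 + 17·2 = 34.
Check: 34 mod 4 = 2, 34 mod 17 = 0.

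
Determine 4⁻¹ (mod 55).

55 = 13·4 + 3
4 = 1·3 + 1
3 = 3·1 + 0
Back-substituting gives 4·14 ≡ 1 (mod 55).

14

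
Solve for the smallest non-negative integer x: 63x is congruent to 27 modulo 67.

10

63⁻¹ ≡ 50 (mod 67) because 63·50 = 3150 = 47·67 + 1.
So x ≡ 50·27 = 1350 ≡ 10 (mod 67).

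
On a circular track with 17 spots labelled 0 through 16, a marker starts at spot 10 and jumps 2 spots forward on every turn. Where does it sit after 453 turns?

15

453·2 = 906.
906 = 53·17 + 5, so 906 mod 17 = 5.
(10 + 5) mod 17 = 15.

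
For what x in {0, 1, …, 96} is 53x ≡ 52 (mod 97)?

87

53⁻¹ ≡ 11 (mod 97) because 53·11 = 583 = 6·97 + 1.
Multiplying both sides by 11: x ≡ 11·52 = 572 ≡ 87 (mod 97).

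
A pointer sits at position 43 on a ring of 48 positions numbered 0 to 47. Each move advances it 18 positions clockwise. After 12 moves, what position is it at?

12·18 = 216.
216 = 4·48 + 24, so 216 mod 48 = 24.
(43 + 24) mod 48 = 19.

19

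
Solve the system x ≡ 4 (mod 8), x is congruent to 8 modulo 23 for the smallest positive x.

x ≡ 4 (mod 8) gives x ∈ {4, 12, 20, 28, 36, 44, 52, 60, …}.
The first of these with x mod 23 = 8 is 100.

100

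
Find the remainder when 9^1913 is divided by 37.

34

By repeated squaring mod 37: 9^1≡9, 9^2≡7, 9^4≡12, 9^8≡33, 9^16≡16, 9^32≡34, 9^64≡9, 9^128≡7, 9^256≡12, 9^512≡33, 9^1024≡16.
1913 = 1 + 8 + 16 + 32 + 64 + 256 + 512 + 1024, so 9^1913 ≡ 9·33·16·34·9·12·33·16 ≡ 34 (mod 37).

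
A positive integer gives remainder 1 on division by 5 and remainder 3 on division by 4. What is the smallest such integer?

x ≡ 3 (mod 4) gives x ∈ {3, 7, 11}.
The first of these with x mod 5 = 1 is 11.

11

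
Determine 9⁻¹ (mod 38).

9·17 = 153 = 4·38 + 1, so 9⁻¹ ≡ 17 (mod 38).

17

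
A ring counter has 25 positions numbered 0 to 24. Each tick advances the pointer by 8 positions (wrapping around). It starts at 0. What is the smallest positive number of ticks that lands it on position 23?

6

8⁻¹ ≡ 22 (mod 25) because 8·22 = 176 = 7·25 + 1.
Multiplying both sides by 22: x ≡ 22·23 = 506 ≡ 6 (mod 25).
Check: 8·6 = 48 = 1·25 + 23.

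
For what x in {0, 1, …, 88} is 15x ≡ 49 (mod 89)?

27

The inverse of 15 mod 89 is 6 (since 15·6 = 90 ≡ 1).
Multiplying both sides by 6: x ≡ 6·49 = 294 ≡ 27 (mod 89).
Check: 15·27 = 405 = 4·89 + 49.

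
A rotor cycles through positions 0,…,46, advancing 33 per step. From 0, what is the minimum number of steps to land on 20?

33⁻¹ ≡ 10 (mod 47) because 33·10 = 330 = 7·47 + 1.
So x ≡ 10·20 = 200 ≡ 12 (mod 47).

12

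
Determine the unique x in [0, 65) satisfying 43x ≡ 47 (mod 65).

The inverse of 43 mod 65 is 62 (since 43·62 = 2666 ≡ 1).
So x ≡ 62·47 = 2914 ≡ 54 (mod 65).
Check: 43·54 = 2322 = 35·65 + 47.

54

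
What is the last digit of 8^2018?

Last digits of 8^n: 8, 4, 2, 6 (period 4).
2018 leaves remainder 2 on division by 4, so 8^2018 ends in 4.

4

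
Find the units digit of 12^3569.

Powers of 2 mod 10 repeat with period 4: 2, 4, 8, 6.
3569 mod 4 = 1, so the last digit matches 2^1 = 2.

2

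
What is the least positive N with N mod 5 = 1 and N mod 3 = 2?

x ≡ 2 (mod 3) gives x ∈ {2, 5, 8, 11}.
The first of these with x mod 5 = 1 is 11.

11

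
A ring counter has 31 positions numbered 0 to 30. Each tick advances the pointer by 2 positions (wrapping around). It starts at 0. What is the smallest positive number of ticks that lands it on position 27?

29

The inverse of 2 mod 31 is 16 (since 2·16 = 32 ≡ 1).
Multiplying both sides by 16: x ≡ 16·27 = 432 ≡ 29 (mod 31).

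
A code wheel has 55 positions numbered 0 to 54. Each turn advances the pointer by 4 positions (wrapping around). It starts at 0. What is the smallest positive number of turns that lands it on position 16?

4

4⁻¹ ≡ 14 (mod 55) because 4·14 = 56 = 1·55 + 1.
So x ≡ 14·16 = 224 ≡ 4 (mod 55).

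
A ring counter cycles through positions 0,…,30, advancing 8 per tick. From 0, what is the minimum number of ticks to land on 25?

8⁻¹ ≡ 4 (mod 31) because 8·4 = 32 = 1·31 + 1.
So x ≡ 4·25 = 100 ≡ 7 (mod 31).
Check: 8·7 = 56 = 1·31 + 25.

7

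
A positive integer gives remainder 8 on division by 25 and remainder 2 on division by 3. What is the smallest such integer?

x ≡ 2 (mod 3) gives x ∈ {2, 5, 8}.
The first of these with x mod 25 = 8 is 8.

8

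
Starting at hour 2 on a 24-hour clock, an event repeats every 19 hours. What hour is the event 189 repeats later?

189·19 = 3591.
Dividing 3591 by 24 gives quotient 149 and remainder 15.
(2 + 15) mod 24 = 17.

17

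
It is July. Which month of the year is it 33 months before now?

October

Dividing 33 by 12 gives quotient 2 and remainder 9.
July − 9 months → October.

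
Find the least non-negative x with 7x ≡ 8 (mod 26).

7⁻¹ ≡ 15 (mod 26) because 7·15 = 105 = 4·26 + 1.
So x ≡ 15·8 = 120 ≡ 16 (mod 26).

16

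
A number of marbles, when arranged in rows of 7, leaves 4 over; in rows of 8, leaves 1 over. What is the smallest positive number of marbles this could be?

x ≡ 4 (mod 7) gives x ∈ {4, 11, 18, 25}.
The first of these with x mod 8 = 1 is 25.

25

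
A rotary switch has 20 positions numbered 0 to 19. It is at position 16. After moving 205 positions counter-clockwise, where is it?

11

205 = 10·20 + 5, so 205 mod 20 = 5.
(16 − 5) mod 20 = 11.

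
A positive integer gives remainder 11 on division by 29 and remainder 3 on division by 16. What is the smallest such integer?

x ≡ 3 (mod 16) gives x ∈ {3, 19, 35, 51, 67, 83, 99, 115, …}.
The first of these with x mod 29 = 11 is 243.

243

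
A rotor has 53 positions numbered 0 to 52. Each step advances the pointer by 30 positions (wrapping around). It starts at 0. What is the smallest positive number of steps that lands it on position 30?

The inverse of 30 mod 53 is 23 (since 30·23 = 690 ≡ 1).
So x ≡ 23·30 = 690 ≡ 1 (mod 53).
Check: 30·1 = 30 = 0·53 + 30.

1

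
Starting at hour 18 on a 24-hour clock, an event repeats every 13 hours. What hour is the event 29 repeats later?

11

29·13 = 377.
Dividing 377 by 24 gives quotient 15 and remainder 17.
(18 + 17) mod 24 = 11.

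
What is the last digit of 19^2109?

Powers of 9 mod 10 repeat with period 2: 9, 1.
2109 mod 2 = 1, so the last digit matches 9^1 = 9.

9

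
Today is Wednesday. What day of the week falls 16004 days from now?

Dividing 16004 by 7 gives quotient 2286 and remainder 2.
Wednesday + 2 days → Friday.

Friday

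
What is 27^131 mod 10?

Powers of 7 mod 10 repeat with period 4: 7, 9, 3, 1.
131 mod 4 = 3, so the last digit matches 7^3 = 3.

3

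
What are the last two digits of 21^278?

Successive squares of 21 mod 100: 21^1≡21, 21^2≡41, 21^4≡81, 21^8≡61, 21^16≡21, 21^32≡41, 21^64≡81, 21^128≡61, 21^256≡21.
Since 278 = 2 + 4 + 16 + 256 in binary, 21^278 ≡ 41·81·21·21 ≡ 61 (mod 100).

61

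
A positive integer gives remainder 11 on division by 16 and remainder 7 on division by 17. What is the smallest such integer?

75

x ≡ 11 (mod 16) gives x ∈ {11, 27, 43, 59, 75}.
The first of these with x mod 17 = 7 is 75.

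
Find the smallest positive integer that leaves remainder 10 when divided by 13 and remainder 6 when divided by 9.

x ≡ 6 (mod 9) gives x ∈ {6, 15, 24, 33, 42, 51, 60, 69, …}.
The first of these with x mod 13 = 10 is 114.

114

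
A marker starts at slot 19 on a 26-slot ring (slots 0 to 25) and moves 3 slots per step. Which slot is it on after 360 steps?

360·3 = 1080.
1080 mod 26 = 14 (since 41·26 = 1066).
(19 + 14) mod 26 = 7.

7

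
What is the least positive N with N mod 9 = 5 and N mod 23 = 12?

x ≡ 5 (mod 9) gives x ∈ {5, 14, 23, 32, 41, 50, 59, 68, …}.
The first of these with x mod 23 = 12 is 104.

104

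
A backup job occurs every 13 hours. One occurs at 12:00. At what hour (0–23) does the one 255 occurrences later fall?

255·13 = 3315.
3315 mod 24 = 3 (since 138·24 = 3312).
(12 + 3) mod 24 = 15.

15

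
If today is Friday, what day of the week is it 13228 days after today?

Wednesday

13228 mod 7 = 5 (since 1889·7 = 13223).
Friday + 5 days → Wednesday.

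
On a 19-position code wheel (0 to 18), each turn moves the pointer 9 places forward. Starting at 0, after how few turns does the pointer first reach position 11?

16

The inverse of 9 mod 19 is 17 (since 9·17 = 153 ≡ 1).
So x ≡ 17·11 = 187 ≡ 16 (mod 19).
Check: 9·16 = 144 = 7·19 + 11.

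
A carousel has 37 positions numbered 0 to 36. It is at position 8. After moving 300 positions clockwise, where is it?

300 − 8·37 = 4, so 300 ≡ 4 (mod 37).
(8 + 4) mod 37 = 12.

12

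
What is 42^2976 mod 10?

6

Powers of 2 mod 10 repeat with period 4: 2, 4, 8, 6.
2976 mod 4 = 0, so the last digit matches 2^4 = 6.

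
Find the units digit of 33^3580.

Last digits of 3^n: 3, 9, 7, 1 (period 4).
3580 leaves remainder 0 on division by 4, so 33^3580 ends in 1.

1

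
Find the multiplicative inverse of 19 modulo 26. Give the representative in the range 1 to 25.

11

26 = 1·19 + 7
19 = 2·7 + 5
7 = 1·5 + 2
5 = 2·2 + 1
2 = 2·1 + 0
Back-substituting gives 19·11 ≡ 1 (mod 26).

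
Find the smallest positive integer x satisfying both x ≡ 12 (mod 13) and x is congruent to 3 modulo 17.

207

x ≡ 12 (mod 13) gives x ∈ {12, 25, 38, 51, 64, 77, 90, 103, …}.
The first of these with x mod 17 = 3 is 207.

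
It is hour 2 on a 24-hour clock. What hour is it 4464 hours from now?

2

4464 mod 24 = 0 (since 186·24 = 4464).
(2 + 0) mod 24 = 2.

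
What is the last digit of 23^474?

The units digit of 23^n cycles with period 4: 3, 9, 7, 1, …
474 mod 4 = 2, so the last digit matches 3^2 = 9.

9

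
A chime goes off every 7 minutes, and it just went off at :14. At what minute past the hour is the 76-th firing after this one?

76·7 = 532.
Dividing 532 by 60 gives quotient 8 and remainder 52.
(14 + 52) mod 60 = 6.

6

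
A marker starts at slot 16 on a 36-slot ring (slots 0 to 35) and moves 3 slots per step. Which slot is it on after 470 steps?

470·3 = 1410.
Dividing 1410 by 36 gives quotient 39 and remainder 6.
(16 + 6) mod 36 = 22.

22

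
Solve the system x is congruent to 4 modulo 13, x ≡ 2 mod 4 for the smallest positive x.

30

Since 4·10 ≡ 1 (mod 13), take x = 2 + 4·((4−2)·10 mod 13) = 2 + 4·7 = 30.
Check: 30 mod 13 = 4, 30 mod 4 = 2.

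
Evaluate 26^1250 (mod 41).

32

Square-and-reduce mod 41: 26^1≡26, 26^2≡20, 26^4≡31, 26^8≡18, 26^16≡37, 26^32≡16, 26^64≡10, 26^128≡18, 26^256≡37, 26^512≡16, 26^1024≡10.
Since 1250 = 2 + 32 + 64 + 128 + 1024 in binary, 26^1250 ≡ 20·16·10·18·10 ≡ 32 (mod 41).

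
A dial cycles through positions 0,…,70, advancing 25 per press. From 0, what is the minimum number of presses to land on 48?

25⁻¹ ≡ 54 (mod 71) because 25·54 = 1350 = 19·71 + 1.
So x ≡ 54·48 = 2592 ≡ 36 (mod 71).

36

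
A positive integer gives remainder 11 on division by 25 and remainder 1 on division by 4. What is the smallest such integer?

x ≡ 1 (mod 4) gives x ∈ {1, 5, 9, 13, 17, 21, 25, 29, …}.
The first of these with x mod 25 = 11 is 61.

61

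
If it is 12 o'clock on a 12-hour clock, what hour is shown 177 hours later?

9

177 = 14·12 + 9, so 177 mod 12 = 9.
12 + 9 → 9 on a 12-hour dial.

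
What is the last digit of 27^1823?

Last digits of 7^n: 7, 9, 3, 1 (period 4).
1823 mod 4 = 3, so the last digit matches 7^3 = 3.

3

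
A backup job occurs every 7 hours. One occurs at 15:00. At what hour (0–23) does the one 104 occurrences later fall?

104·7 = 728.
728 mod 24 = 8 (since 30·24 = 720).
(15 + 8) mod 24 = 23.

23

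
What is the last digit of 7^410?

The units digit of 7^n cycles with period 4: 7, 9, 3, 1, …
410 leaves remainder 2 on division by 4, so 7^410 ends in 9.

9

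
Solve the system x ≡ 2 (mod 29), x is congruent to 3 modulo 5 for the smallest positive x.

x ≡ 3 (mod 5) gives x ∈ {3, 8, 13, 18, 23, 28, 33, 38, …}.
The first of these with x mod 29 = 2 is 118.

118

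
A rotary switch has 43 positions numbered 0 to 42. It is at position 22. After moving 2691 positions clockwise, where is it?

4

Dividing 2691 by 43 gives quotient 62 and remainder 25.
(22 + 25) mod 43 = 4.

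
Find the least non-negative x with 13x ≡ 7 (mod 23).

13⁻¹ ≡ 16 (mod 23) because 13·16 = 208 = 9·23 + 1.
Multiplying both sides by 16: x ≡ 16·7 = 112 ≡ 20 (mod 23).

20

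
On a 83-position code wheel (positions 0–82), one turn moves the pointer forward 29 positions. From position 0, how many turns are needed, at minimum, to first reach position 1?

29·63 = 1827 = 22·83 + 1, so 29⁻¹ ≡ 63 (mod 83).

63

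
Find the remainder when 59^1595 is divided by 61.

32

By repeated squaring mod 61: 59^1≡59, 59^2≡4, 59^4≡16, 59^8≡12, 59^16≡22, 59^32≡57, 59^64≡16, 59^128≡12, 59^256≡22, 59^512≡57, 59^1024≡16.
1595 = 1 + 2 + 8 + 16 + 32 + 512 + 1024, so 59^1595 ≡ 59·4·12·22·57·57·16 ≡ 32 (mod 61).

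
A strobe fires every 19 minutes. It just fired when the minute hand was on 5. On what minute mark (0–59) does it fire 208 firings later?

208·19 = 3952.
Dividing 3952 by 60 gives quotient 65 and remainder 52.
(5 + 52) mod 60 = 57.

57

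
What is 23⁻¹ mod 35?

32

23·32 = 736 = 21·35 + 1, so 23⁻¹ ≡ 32 (mod 35).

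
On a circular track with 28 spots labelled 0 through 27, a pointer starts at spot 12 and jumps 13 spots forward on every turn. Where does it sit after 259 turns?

19

259·13 = 3367.
Dividing 3367 by 28 gives quotient 120 and remainder 7.
(12 + 7) mod 28 = 19.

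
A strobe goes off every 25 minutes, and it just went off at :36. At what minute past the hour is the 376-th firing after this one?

376·25 = 9400.
9400 − 156·60 = 40, so 9400 ≡ 40 (mod 60).
(36 + 40) mod 60 = 16.

16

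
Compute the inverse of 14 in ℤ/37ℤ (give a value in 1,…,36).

8

14·8 = 112 = 3·37 + 1, so 14⁻¹ ≡ 8 (mod 37).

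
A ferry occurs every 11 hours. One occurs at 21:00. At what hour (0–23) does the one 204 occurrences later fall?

204·11 = 2244.
2244 − 93·24 = 12, so 2244 ≡ 12 (mod 24).
(21 + 12) mod 24 = 9.

9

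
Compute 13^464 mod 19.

Square-and-reduce mod 19: 13^1≡13, 13^2≡17, 13^4≡4, 13^8≡16, 13^16≡9, 13^32≡5, 13^64≡6, 13^128≡17, 13^256≡4.
Since 464 = 16 + 64 + 128 + 256 in binary, 13^464 ≡ 9·6·17·4 ≡ 5 (mod 19).

5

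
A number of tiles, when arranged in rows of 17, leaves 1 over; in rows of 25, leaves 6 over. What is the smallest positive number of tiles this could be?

256

x ≡ 1 (mod 17) gives x ∈ {1, 18, 35, 52, 69, 86, 103, 120, …}.
The first of these with x mod 25 = 6 is 256.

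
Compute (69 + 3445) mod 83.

Dividing 3445 by 83 gives quotient 41 and remainder 42.
(69 + 42) mod 83 = 28.

28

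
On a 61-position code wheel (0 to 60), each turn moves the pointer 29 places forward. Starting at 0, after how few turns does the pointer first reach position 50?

48

The inverse of 29 mod 61 is 40 (since 29·40 = 1160 ≡ 1).
Multiplying both sides by 40: x ≡ 40·50 = 2000 ≡ 48 (mod 61).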